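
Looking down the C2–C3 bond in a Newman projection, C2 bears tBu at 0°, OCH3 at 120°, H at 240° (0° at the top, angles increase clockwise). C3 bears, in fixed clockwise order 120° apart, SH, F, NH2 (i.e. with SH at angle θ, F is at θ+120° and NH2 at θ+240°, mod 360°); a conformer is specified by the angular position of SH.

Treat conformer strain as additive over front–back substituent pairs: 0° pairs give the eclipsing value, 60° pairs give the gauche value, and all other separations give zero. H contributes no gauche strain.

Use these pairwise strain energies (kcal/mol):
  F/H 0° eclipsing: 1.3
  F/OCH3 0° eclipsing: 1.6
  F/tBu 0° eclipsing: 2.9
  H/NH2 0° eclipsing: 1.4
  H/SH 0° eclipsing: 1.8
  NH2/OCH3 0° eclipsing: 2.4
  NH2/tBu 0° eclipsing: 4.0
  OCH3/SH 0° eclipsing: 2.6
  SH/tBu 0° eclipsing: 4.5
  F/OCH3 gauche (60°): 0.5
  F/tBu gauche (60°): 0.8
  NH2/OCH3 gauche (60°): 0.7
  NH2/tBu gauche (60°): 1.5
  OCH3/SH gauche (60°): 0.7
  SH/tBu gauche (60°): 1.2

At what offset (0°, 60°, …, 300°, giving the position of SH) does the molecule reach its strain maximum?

120°

SH at 0° is eclipsed. tBu at 0° is eclipsed with SH at 0° (4.5); OCH3 at 120° is eclipsed with F at 120° (1.6); H at 240° is eclipsed with NH2 at 240° (1.4). Total 7.5 kcal/mol.
SH at 60° is staggered. tBu at 0° is gauche with SH at 60° (1.2); tBu at 0° is gauche with NH2 at 300° (1.5); OCH3 at 120° is gauche with SH at 60° (0.7); OCH3 at 120° is gauche with F at 180° (0.5). Total 3.9 kcal/mol.
SH at 120° is eclipsed. tBu at 0° is eclipsed with NH2 at 0° (4.0); OCH3 at 120° is eclipsed with SH at 120° (2.6); H at 240° is eclipsed with F at 240° (1.3). Total 7.9 kcal/mol.
SH at 180° is staggered. tBu at 0° is gauche with F at 300° (0.8); tBu at 0° is gauche with NH2 at 60° (1.5); OCH3 at 120° is gauche with SH at 180° (0.7); OCH3 at 120° is gauche with NH2 at 60° (0.7). Total 3.7 kcal/mol.
SH at 240° is eclipsed. tBu at 0° is eclipsed with F at 0° (2.9); OCH3 at 120° is eclipsed with NH2 at 120° (2.4); H at 240° is eclipsed with SH at 240° (1.8). Total 7.1 kcal/mol.
SH at 300° is staggered. tBu at 0° is gauche with SH at 300° (1.2); tBu at 0° is gauche with F at 60° (0.8); OCH3 at 120° is gauche with F at 60° (0.5); OCH3 at 120° is gauche with NH2 at 180° (0.7). Total 3.2 kcal/mol.
The maximum (7.9 kcal/mol) occurs with SH at 120°.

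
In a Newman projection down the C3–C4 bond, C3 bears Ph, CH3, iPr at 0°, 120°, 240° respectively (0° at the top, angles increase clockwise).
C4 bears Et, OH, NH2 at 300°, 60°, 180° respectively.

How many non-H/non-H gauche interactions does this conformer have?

Non-H gauche pairs: Ph(0°)/Et(300°); Ph(0°)/OH(60°); CH3(120°)/OH(60°); CH3(120°)/NH2(180°); iPr(240°)/Et(300°); iPr(240°)/NH2(180°) — 6 interactions.

6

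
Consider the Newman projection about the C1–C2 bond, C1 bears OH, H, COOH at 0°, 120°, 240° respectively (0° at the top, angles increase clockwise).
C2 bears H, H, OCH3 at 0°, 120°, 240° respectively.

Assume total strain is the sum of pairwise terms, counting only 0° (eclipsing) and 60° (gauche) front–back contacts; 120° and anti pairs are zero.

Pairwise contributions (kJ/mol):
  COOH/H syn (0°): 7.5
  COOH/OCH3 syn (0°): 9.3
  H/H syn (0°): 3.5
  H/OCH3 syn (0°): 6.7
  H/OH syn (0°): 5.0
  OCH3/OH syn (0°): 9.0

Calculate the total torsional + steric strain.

This conformer (eclipsed): OH–H eclipsed, H–H eclipsed, COOH–OCH3 eclipsed; 5.0 + 3.5 + 9.3 = 17.8 kJ/mol.

17.8 kJ/mol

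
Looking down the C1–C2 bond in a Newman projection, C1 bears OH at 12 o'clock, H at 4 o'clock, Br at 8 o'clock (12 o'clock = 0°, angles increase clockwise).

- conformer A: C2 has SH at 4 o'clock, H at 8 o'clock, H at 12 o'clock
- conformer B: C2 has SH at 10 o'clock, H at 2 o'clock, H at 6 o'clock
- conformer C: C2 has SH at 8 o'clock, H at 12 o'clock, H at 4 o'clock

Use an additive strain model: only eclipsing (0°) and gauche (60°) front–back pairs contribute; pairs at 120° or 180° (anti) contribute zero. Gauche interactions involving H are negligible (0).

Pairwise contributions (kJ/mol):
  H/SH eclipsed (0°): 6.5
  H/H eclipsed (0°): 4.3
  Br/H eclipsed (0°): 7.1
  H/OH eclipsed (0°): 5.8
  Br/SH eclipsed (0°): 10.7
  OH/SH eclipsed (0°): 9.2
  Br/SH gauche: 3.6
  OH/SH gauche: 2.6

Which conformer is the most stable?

B

A (eclipsed): OH(0°)/H(0°) eclipsed 5.8; H(120°)/SH(120°) eclipsed 6.5; Br(240°)/H(240°) eclipsed 7.1 → 19.4 kJ/mol.
B (staggered): OH(0°)/SH(300°) gauche 2.6; Br(240°)/SH(300°) gauche 3.6 → 6.2 kJ/mol.
C (eclipsed): OH(0°)/H(0°) eclipsed 5.8; H(120°)/H(120°) eclipsed 4.3; Br(240°)/SH(240°) eclipsed 10.7 → 20.8 kJ/mol.
B has the lowest total (6.2 kJ/mol).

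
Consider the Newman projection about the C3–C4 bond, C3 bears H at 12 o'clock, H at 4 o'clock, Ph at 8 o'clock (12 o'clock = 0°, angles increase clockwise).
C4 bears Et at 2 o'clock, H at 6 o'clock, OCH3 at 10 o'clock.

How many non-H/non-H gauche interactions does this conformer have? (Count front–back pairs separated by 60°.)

1

Non-H gauche pairs: Ph(240°)/OCH3(300°) — 1 interaction.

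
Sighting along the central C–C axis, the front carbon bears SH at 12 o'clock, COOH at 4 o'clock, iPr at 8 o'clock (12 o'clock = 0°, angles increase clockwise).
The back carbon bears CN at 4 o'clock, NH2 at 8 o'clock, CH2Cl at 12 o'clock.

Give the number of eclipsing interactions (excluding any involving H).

Non-H eclipsing pairs: SH(0°)/CH2Cl(0°); COOH(120°)/CN(120°); iPr(240°)/NH2(240°) — 3 interactions.

3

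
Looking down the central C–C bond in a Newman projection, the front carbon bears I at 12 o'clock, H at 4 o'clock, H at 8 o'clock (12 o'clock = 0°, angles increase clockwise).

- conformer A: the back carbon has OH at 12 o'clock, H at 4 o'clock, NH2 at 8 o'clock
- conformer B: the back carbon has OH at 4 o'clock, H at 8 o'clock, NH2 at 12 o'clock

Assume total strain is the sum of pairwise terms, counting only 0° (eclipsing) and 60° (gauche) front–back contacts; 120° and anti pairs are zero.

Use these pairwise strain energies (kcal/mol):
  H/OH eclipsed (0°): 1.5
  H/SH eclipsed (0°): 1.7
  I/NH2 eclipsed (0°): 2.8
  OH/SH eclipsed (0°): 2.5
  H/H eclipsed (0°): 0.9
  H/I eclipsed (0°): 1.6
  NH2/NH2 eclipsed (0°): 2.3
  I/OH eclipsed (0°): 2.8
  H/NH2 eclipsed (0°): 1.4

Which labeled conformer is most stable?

A

A (eclipsed): I(0°)/OH(0°) eclipsed 2.8; H(120°)/H(120°) eclipsed 0.9; H(240°)/NH2(240°) eclipsed 1.4 → 5.1 kcal/mol.
B (eclipsed): I(0°)/NH2(0°) eclipsed 2.8; H(120°)/OH(120°) eclipsed 1.5; H(240°)/H(240°) eclipsed 0.9 → 5.2 kcal/mol.
A has the lowest total (5.1 kcal/mol).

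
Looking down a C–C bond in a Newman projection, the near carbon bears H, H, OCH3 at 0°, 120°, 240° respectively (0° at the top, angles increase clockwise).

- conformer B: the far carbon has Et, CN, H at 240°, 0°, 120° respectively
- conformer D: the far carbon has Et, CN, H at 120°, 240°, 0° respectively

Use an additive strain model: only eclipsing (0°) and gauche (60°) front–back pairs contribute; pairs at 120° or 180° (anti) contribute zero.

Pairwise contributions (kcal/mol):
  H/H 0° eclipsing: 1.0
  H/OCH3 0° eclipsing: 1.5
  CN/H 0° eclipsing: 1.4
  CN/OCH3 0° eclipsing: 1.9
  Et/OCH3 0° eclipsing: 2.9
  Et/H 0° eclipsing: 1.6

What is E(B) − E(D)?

B (eclipsed): H–CN eclipsed, H–H eclipsed, OCH3–Et eclipsed; 1.4 + 1.0 + 2.9 = 5.3 kcal/mol.
D (eclipsed): H–H eclipsed, H–Et eclipsed, OCH3–CN eclipsed; 1.0 + 1.6 + 1.9 = 4.5 kcal/mol.
E(B) − E(D) = 5.3 − 4.5 = +0.8 kcal/mol.

+0.8 kcal/mol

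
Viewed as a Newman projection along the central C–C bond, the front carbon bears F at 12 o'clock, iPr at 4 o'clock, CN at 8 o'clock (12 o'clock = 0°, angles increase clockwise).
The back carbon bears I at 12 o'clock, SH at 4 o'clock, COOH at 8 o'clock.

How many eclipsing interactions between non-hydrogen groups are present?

Non-H eclipsing pairs: F(0°)/I(0°); iPr(120°)/SH(120°); CN(240°)/COOH(240°) — 3 interactions.

3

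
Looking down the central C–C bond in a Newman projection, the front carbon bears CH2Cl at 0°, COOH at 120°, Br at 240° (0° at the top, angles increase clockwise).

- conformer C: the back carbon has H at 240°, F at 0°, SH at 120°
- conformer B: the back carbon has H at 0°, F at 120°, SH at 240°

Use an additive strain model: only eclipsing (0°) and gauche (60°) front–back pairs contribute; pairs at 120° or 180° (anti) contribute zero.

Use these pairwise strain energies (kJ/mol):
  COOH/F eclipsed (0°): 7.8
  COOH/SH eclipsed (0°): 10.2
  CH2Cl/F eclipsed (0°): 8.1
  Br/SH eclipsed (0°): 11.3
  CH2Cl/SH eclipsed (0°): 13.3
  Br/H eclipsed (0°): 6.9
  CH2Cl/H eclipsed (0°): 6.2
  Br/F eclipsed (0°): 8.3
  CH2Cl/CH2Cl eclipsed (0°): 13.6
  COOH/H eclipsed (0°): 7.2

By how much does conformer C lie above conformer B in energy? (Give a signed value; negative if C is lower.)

-0.1 kJ/mol

C is eclipsed. CH2Cl at 0° is eclipsed with F at 0° (8.1); COOH at 120° is eclipsed with SH at 120° (10.2); Br at 240° is eclipsed with H at 240° (6.9). Total 25.2 kJ/mol.
B is eclipsed. CH2Cl at 0° is eclipsed with H at 0° (6.2); COOH at 120° is eclipsed with F at 120° (7.8); Br at 240° is eclipsed with SH at 240° (11.3). Total 25.3 kJ/mol.
E(C) − E(B) = 25.2 − 25.3 = -0.1 kJ/mol.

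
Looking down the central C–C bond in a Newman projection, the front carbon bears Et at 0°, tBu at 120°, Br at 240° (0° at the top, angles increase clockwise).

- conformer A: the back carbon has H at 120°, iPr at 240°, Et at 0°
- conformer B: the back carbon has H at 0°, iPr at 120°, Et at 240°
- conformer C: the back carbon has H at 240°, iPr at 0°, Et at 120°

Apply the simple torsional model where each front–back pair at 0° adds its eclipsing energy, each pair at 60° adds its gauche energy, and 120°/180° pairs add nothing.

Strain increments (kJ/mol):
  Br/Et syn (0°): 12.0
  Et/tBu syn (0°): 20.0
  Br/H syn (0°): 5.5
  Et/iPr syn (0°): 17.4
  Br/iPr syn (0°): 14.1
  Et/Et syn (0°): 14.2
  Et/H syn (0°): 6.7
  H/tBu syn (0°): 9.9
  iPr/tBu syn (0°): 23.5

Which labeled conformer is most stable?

A

A (eclipsed): Et(0°)/Et(0°) eclipsed 14.2; tBu(120°)/H(120°) eclipsed 9.9; Br(240°)/iPr(240°) eclipsed 14.1 → 38.2 kJ/mol.
B (eclipsed): Et(0°)/H(0°) eclipsed 6.7; tBu(120°)/iPr(120°) eclipsed 23.5; Br(240°)/Et(240°) eclipsed 12.0 → 42.2 kJ/mol.
C (eclipsed): Et(0°)/iPr(0°) eclipsed 17.4; tBu(120°)/Et(120°) eclipsed 20.0; Br(240°)/H(240°) eclipsed 5.5 → 42.9 kJ/mol.
A has the lowest total (38.2 kJ/mol).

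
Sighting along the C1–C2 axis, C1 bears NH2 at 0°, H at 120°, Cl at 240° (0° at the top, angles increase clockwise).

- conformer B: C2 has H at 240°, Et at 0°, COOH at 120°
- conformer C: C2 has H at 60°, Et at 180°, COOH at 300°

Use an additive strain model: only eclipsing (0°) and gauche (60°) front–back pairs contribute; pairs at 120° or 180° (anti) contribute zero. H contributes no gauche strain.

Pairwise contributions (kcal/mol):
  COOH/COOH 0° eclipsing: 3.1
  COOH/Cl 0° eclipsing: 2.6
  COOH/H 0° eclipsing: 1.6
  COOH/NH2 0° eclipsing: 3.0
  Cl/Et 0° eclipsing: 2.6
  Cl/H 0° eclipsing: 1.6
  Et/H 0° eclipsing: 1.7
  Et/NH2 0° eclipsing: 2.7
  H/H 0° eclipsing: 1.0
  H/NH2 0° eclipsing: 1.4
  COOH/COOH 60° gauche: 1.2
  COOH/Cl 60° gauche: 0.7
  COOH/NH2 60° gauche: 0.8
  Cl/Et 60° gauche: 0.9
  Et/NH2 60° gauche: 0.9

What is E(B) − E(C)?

B (eclipsed): NH2(0°)/Et(0°) eclipsed 2.7; H(120°)/COOH(120°) eclipsed 1.6; Cl(240°)/H(240°) eclipsed 1.6 → 5.9 kcal/mol.
C (staggered): NH2(0°)/COOH(300°) gauche 0.8; Cl(240°)/Et(180°) gauche 0.9; Cl(240°)/COOH(300°) gauche 0.7 → 2.4 kcal/mol.
E(B) − E(C) = 5.9 − 2.4 = +3.5 kcal/mol.

+3.5 kcal/mol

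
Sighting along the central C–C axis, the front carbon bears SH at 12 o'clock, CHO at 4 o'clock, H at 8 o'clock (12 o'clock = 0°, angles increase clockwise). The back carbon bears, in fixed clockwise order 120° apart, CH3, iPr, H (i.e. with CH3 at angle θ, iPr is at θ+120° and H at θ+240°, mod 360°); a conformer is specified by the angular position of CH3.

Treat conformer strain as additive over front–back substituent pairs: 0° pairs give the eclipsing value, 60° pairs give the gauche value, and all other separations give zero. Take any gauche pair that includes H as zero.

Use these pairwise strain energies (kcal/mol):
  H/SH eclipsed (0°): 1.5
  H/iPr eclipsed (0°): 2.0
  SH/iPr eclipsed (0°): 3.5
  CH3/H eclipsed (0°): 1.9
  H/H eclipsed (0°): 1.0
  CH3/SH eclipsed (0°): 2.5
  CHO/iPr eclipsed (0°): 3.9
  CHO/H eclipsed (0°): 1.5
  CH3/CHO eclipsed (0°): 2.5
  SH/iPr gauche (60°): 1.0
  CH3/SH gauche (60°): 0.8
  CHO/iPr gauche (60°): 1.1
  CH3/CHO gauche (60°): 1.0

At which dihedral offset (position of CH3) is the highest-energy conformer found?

0°

CH3 at 0° is eclipsed. SH at 0° is eclipsed with CH3 at 0° (2.5); CHO at 120° is eclipsed with iPr at 120° (3.9); H at 240° is eclipsed with H at 240° (1.0). Total 7.4 kcal/mol.
CH3 at 60° is staggered. SH at 0° is gauche with CH3 at 60° (0.8); CHO at 120° is gauche with CH3 at 60° (1.0); CHO at 120° is gauche with iPr at 180° (1.1). Total 2.9 kcal/mol.
CH3 at 120° is eclipsed. SH at 0° is eclipsed with H at 0° (1.5); CHO at 120° is eclipsed with CH3 at 120° (2.5); H at 240° is eclipsed with iPr at 240° (2.0). Total 6.0 kcal/mol.
CH3 at 180° is staggered. SH at 0° is gauche with iPr at 300° (1.0); CHO at 120° is gauche with CH3 at 180° (1.0). Total 2.0 kcal/mol.
CH3 at 240° is eclipsed. SH at 0° is eclipsed with iPr at 0° (3.5); CHO at 120° is eclipsed with H at 120° (1.5); H at 240° is eclipsed with CH3 at 240° (1.9). Total 6.9 kcal/mol.
CH3 at 300° is staggered. SH at 0° is gauche with CH3 at 300° (0.8); SH at 0° is gauche with iPr at 60° (1.0); CHO at 120° is gauche with iPr at 60° (1.1). Total 2.9 kcal/mol.
The maximum (7.4 kcal/mol) occurs with CH3 at 0°.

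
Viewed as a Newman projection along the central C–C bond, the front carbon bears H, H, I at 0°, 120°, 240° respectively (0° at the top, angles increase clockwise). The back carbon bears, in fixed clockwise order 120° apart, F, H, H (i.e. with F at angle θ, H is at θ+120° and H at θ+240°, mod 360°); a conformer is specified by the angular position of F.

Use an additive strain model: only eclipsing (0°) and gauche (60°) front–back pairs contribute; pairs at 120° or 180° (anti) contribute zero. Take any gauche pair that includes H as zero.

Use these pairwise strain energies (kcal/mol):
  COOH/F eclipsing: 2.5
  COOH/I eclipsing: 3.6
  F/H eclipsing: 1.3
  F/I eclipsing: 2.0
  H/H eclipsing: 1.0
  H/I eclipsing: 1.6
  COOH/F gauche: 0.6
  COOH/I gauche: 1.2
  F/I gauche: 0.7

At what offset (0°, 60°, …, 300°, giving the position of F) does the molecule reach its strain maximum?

F at 0° (eclipsed): H–F eclipsed, H–H eclipsed, I–H eclipsed; 1.3 + 1.0 + 1.6 = 3.9 kcal/mol.
F at 60° (staggered): no non-H gauche contacts → 0.0 kcal/mol.
F at 120° (eclipsed): H–H eclipsed, H–F eclipsed, I–H eclipsed; 1.0 + 1.3 + 1.6 = 3.9 kcal/mol.
F at 180° (staggered): I–F gauche; 0.7 = 0.7 kcal/mol.
F at 240° (eclipsed): H–H eclipsed, H–H eclipsed, I–F eclipsed; 1.0 + 1.0 + 2.0 = 4.0 kcal/mol.
F at 300° (staggered): I–F gauche; 0.7 = 0.7 kcal/mol.
The maximum (4.0 kcal/mol) occurs with F at 240°.

240°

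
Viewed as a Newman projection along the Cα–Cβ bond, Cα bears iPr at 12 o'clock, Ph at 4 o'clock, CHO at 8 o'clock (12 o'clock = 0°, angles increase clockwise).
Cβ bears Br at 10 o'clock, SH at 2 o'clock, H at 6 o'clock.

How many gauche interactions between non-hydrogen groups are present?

Non-H gauche pairs: iPr(0°)/Br(300°); iPr(0°)/SH(60°); Ph(120°)/SH(60°); CHO(240°)/Br(300°) — 4 interactions.

4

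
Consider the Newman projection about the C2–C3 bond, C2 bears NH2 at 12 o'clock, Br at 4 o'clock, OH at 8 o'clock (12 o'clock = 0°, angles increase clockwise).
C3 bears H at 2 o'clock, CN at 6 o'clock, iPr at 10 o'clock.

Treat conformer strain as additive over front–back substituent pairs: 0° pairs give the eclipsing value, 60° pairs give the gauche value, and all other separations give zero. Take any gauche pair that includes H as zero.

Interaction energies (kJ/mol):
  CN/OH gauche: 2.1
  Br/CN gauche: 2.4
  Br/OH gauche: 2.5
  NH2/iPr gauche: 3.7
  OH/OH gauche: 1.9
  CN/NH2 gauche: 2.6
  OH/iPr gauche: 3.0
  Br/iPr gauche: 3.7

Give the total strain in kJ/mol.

This conformer (staggered): NH2(0°)/iPr(300°) gauche 3.7; Br(120°)/CN(180°) gauche 2.4; OH(240°)/CN(180°) gauche 2.1; OH(240°)/iPr(300°) gauche 3.0 → 11.2 kJ/mol.

11.2 kJ/mol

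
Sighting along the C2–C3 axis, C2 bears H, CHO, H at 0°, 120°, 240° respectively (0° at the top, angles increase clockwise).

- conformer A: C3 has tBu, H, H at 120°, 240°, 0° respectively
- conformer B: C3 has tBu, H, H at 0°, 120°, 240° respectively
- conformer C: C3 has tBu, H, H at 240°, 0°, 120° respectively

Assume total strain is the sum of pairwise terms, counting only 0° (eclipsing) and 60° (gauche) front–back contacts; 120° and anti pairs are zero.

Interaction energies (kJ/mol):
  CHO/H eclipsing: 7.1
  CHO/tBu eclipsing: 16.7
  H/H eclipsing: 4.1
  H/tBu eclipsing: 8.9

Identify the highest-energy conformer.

A (eclipsed): H–H eclipsed, CHO–tBu eclipsed, H–H eclipsed; 4.1 + 16.7 + 4.1 = 24.9 kJ/mol.
B (eclipsed): H–tBu eclipsed, CHO–H eclipsed, H–H eclipsed; 8.9 + 7.1 + 4.1 = 20.1 kJ/mol.
C (eclipsed): H–H eclipsed, CHO–H eclipsed, H–tBu eclipsed; 4.1 + 7.1 + 8.9 = 20.1 kJ/mol.
A has the highest total (24.9 kJ/mol).

A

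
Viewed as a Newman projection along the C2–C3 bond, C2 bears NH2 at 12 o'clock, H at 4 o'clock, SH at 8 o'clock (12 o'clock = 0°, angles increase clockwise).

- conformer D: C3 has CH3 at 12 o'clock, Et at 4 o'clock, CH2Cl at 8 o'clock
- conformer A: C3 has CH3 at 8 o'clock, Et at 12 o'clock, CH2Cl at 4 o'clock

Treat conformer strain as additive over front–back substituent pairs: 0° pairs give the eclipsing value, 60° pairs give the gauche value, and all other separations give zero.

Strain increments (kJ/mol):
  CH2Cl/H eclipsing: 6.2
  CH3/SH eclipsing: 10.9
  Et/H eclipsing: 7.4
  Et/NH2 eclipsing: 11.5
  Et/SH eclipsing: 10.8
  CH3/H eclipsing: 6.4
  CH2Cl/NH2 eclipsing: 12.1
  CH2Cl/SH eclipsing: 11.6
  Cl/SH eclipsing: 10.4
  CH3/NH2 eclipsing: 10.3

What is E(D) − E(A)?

+0.7 kJ/mol

D (eclipsed): NH2–CH3 eclipsed, H–Et eclipsed, SH–CH2Cl eclipsed; 10.3 + 7.4 + 11.6 = 29.3 kJ/mol.
A (eclipsed): NH2–Et eclipsed, H–CH2Cl eclipsed, SH–CH3 eclipsed; 11.5 + 6.2 + 10.9 = 28.6 kJ/mol.
E(D) − E(A) = 29.3 − 28.6 = +0.7 kJ/mol.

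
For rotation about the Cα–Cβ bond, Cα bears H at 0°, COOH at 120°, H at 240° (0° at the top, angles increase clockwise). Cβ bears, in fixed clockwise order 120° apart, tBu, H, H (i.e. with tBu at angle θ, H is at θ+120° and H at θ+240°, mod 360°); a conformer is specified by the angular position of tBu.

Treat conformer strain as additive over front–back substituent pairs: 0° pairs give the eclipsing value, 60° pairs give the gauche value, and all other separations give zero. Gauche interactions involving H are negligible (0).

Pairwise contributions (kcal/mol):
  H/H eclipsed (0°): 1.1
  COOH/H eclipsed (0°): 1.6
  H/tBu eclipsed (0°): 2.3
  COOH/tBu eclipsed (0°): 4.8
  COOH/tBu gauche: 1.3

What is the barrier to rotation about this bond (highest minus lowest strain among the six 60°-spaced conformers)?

tBu at 0° (eclipsed): H–tBu eclipsed, COOH–H eclipsed, H–H eclipsed; 2.3 + 1.6 + 1.1 = 5.0 kcal/mol.
tBu at 60° (staggered): COOH–tBu gauche; 1.3 = 1.3 kcal/mol.
tBu at 120° (eclipsed): H–H eclipsed, COOH–tBu eclipsed, H–H eclipsed; 1.1 + 4.8 + 1.1 = 7.0 kcal/mol.
tBu at 180° (staggered): COOH–tBu gauche; 1.3 = 1.3 kcal/mol.
tBu at 240° (eclipsed): H–H eclipsed, COOH–H eclipsed, H–tBu eclipsed; 1.1 + 1.6 + 2.3 = 5.0 kcal/mol.
tBu at 300° (staggered): no non-H gauche contacts → 0.0 kcal/mol.
Max at 120° (7.0 kcal/mol), min at 300° (0.0 kcal/mol); barrier = 7.0 kcal/mol.

7.0 kcal/mol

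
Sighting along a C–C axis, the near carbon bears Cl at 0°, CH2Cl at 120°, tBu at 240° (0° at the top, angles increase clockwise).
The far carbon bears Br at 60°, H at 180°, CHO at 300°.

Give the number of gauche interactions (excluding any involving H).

Non-H gauche pairs: Cl(0°)/Br(60°); Cl(0°)/CHO(300°); CH2Cl(120°)/Br(60°); tBu(240°)/CHO(300°) — 4 interactions.

4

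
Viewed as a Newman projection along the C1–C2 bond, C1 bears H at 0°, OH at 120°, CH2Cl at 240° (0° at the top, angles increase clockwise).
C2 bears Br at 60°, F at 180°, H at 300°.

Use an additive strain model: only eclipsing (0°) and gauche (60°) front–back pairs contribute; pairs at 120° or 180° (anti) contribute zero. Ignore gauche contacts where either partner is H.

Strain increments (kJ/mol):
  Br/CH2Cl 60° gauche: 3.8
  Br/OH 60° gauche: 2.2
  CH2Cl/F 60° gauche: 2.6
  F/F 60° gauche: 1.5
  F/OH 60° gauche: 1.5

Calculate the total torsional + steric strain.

This conformer (staggered): OH–Br gauche, OH–F gauche, CH2Cl–F gauche; 2.2 + 1.5 + 2.6 = 6.3 kJ/mol.

6.3 kJ/mol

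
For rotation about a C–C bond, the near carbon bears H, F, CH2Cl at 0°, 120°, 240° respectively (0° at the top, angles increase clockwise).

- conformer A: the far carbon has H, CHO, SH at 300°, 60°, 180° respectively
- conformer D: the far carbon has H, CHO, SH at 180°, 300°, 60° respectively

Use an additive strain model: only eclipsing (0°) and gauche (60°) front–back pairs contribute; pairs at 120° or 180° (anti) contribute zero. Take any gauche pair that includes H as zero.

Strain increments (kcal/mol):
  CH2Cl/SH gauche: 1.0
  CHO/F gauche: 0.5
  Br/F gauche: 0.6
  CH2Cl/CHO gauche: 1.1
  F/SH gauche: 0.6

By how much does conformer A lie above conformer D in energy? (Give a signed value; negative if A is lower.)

+0.4 kcal/mol

A (staggered): F(120°)/CHO(60°) gauche 0.5; F(120°)/SH(180°) gauche 0.6; CH2Cl(240°)/SH(180°) gauche 1.0 → 2.1 kcal/mol.
D (staggered): F(120°)/SH(60°) gauche 0.6; CH2Cl(240°)/CHO(300°) gauche 1.1 → 1.7 kcal/mol.
E(A) − E(D) = 2.1 − 1.7 = +0.4 kcal/mol.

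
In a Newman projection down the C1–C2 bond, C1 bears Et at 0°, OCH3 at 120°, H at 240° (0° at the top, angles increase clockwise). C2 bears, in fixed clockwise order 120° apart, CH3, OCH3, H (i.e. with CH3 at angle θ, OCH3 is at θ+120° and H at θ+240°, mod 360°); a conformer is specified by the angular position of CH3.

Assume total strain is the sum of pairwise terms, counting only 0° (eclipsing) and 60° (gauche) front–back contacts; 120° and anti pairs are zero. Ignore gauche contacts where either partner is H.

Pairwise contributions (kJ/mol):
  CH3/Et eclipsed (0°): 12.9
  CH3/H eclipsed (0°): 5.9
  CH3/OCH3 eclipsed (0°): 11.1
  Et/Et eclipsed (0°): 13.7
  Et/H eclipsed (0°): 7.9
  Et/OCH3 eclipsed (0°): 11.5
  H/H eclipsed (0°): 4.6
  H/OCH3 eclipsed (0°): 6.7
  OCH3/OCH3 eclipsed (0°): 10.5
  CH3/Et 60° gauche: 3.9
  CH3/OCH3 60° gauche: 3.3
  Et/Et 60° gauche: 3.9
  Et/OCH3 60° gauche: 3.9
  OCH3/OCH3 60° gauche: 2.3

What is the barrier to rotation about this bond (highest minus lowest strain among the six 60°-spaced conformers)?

20.8 kJ/mol

CH3 at 0° (eclipsed): Et(0°)/CH3(0°) eclipsed 12.9; OCH3(120°)/OCH3(120°) eclipsed 10.5; H(240°)/H(240°) eclipsed 4.6 → 28.0 kJ/mol.
CH3 at 60° (staggered): Et(0°)/CH3(60°) gauche 3.9; OCH3(120°)/CH3(60°) gauche 3.3; OCH3(120°)/OCH3(180°) gauche 2.3 → 9.5 kJ/mol.
CH3 at 120° (eclipsed): Et(0°)/H(0°) eclipsed 7.9; OCH3(120°)/CH3(120°) eclipsed 11.1; H(240°)/OCH3(240°) eclipsed 6.7 → 25.7 kJ/mol.
CH3 at 180° (staggered): Et(0°)/OCH3(300°) gauche 3.9; OCH3(120°)/CH3(180°) gauche 3.3 → 7.2 kJ/mol.
CH3 at 240° (eclipsed): Et(0°)/OCH3(0°) eclipsed 11.5; OCH3(120°)/H(120°) eclipsed 6.7; H(240°)/CH3(240°) eclipsed 5.9 → 24.1 kJ/mol.
CH3 at 300° (staggered): Et(0°)/CH3(300°) gauche 3.9; Et(0°)/OCH3(60°) gauche 3.9; OCH3(120°)/OCH3(60°) gauche 2.3 → 10.1 kJ/mol.
Max at 0° (28.0 kJ/mol), min at 180° (7.2 kJ/mol); barrier = 20.8 kJ/mol.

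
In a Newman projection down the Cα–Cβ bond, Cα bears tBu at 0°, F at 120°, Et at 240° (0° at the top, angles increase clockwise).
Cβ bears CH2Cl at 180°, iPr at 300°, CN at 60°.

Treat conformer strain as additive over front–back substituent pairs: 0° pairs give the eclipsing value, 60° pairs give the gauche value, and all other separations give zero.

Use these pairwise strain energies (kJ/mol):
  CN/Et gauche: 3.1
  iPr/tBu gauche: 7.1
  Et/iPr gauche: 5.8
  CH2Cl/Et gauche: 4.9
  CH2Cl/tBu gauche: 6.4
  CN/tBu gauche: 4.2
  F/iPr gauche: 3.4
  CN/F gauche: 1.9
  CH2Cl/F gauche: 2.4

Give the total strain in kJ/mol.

This conformer (staggered): tBu–iPr gauche, tBu–CN gauche, F–CH2Cl gauche, F–CN gauche, Et–CH2Cl gauche, Et–iPr gauche; 7.1 + 4.2 + 2.4 + 1.9 + 4.9 + 5.8 = 26.3 kJ/mol.

26.3 kJ/mol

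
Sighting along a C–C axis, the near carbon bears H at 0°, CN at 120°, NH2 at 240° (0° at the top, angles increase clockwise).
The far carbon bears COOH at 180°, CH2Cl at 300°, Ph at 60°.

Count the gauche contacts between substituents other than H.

Non-H gauche pairs: CN(120°)/COOH(180°); CN(120°)/Ph(60°); NH2(240°)/COOH(180°); NH2(240°)/CH2Cl(300°) — 4 interactions.

4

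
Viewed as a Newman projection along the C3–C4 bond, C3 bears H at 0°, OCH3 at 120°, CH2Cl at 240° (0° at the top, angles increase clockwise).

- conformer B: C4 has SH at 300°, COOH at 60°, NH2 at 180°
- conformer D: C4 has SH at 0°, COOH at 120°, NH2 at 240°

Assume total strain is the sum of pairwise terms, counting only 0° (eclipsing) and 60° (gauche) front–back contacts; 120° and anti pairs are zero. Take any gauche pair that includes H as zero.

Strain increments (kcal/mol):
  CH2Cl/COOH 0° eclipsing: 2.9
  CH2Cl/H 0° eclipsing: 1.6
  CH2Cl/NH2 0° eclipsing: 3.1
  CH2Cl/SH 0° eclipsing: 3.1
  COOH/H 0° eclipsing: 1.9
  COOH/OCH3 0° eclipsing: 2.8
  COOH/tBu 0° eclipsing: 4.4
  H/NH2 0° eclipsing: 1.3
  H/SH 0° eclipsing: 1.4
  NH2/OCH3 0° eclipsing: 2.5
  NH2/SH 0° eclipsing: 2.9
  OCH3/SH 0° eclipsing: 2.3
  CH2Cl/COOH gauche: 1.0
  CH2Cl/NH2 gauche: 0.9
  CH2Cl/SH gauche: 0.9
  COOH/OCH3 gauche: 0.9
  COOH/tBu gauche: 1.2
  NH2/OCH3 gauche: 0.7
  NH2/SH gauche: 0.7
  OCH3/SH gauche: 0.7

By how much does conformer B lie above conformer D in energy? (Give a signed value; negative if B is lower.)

B (staggered): OCH3–COOH gauche, OCH3–NH2 gauche, CH2Cl–SH gauche, CH2Cl–NH2 gauche; 0.9 + 0.7 + 0.9 + 0.9 = 3.4 kcal/mol.
D (eclipsed): H–SH eclipsed, OCH3–COOH eclipsed, CH2Cl–NH2 eclipsed; 1.4 + 2.8 + 3.1 = 7.3 kcal/mol.
E(B) − E(D) = 3.4 − 7.3 = -3.9 kcal/mol.

-3.9 kcal/mol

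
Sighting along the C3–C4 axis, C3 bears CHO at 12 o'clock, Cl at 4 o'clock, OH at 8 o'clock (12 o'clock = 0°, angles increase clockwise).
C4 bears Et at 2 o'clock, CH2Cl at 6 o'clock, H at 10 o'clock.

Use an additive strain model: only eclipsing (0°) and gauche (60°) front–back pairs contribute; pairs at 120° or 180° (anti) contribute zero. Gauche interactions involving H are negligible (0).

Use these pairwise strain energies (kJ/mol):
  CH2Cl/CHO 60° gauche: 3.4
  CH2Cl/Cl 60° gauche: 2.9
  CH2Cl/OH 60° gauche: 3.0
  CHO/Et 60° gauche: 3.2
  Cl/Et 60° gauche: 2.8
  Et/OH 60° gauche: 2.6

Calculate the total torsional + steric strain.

This conformer (staggered): CHO–Et gauche, Cl–Et gauche, Cl–CH2Cl gauche, OH–CH2Cl gauche; 3.2 + 2.8 + 2.9 + 3.0 = 11.9 kJ/mol.

11.9 kJ/mol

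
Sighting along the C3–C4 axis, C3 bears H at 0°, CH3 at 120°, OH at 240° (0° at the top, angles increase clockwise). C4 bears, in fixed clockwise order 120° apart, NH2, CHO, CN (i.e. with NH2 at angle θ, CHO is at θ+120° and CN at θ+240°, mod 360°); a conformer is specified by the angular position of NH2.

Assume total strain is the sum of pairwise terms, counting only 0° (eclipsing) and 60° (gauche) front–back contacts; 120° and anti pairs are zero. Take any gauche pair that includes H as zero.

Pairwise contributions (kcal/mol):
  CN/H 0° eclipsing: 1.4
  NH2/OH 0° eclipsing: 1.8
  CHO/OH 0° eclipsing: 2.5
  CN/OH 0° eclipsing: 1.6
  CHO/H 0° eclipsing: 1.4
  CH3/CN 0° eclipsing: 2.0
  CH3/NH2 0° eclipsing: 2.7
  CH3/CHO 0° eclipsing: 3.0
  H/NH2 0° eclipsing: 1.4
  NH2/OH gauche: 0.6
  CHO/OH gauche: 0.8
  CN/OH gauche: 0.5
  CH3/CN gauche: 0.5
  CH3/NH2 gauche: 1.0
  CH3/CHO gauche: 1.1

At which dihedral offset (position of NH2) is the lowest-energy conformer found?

300°

NH2 at 0° is eclipsed. H at 0° is eclipsed with NH2 at 0° (1.4); CH3 at 120° is eclipsed with CHO at 120° (3.0); OH at 240° is eclipsed with CN at 240° (1.6). Total 6.0 kcal/mol.
NH2 at 60° is staggered. CH3 at 120° is gauche with NH2 at 60° (1.0); CH3 at 120° is gauche with CHO at 180° (1.1); OH at 240° is gauche with CHO at 180° (0.8); OH at 240° is gauche with CN at 300° (0.5). Total 3.4 kcal/mol.
NH2 at 120° is eclipsed. H at 0° is eclipsed with CN at 0° (1.4); CH3 at 120° is eclipsed with NH2 at 120° (2.7); OH at 240° is eclipsed with CHO at 240° (2.5). Total 6.6 kcal/mol.
NH2 at 180° is staggered. CH3 at 120° is gauche with NH2 at 180° (1.0); CH3 at 120° is gauche with CN at 60° (0.5); OH at 240° is gauche with NH2 at 180° (0.6); OH at 240° is gauche with CHO at 300° (0.8). Total 2.9 kcal/mol.
NH2 at 240° is eclipsed. H at 0° is eclipsed with CHO at 0° (1.4); CH3 at 120° is eclipsed with CN at 120° (2.0); OH at 240° is eclipsed with NH2 at 240° (1.8). Total 5.2 kcal/mol.
NH2 at 300° is staggered. CH3 at 120° is gauche with CHO at 60° (1.1); CH3 at 120° is gauche with CN at 180° (0.5); OH at 240° is gauche with NH2 at 300° (0.6); OH at 240° is gauche with CN at 180° (0.5). Total 2.7 kcal/mol.
The minimum (2.7 kcal/mol) occurs with NH2 at 300°.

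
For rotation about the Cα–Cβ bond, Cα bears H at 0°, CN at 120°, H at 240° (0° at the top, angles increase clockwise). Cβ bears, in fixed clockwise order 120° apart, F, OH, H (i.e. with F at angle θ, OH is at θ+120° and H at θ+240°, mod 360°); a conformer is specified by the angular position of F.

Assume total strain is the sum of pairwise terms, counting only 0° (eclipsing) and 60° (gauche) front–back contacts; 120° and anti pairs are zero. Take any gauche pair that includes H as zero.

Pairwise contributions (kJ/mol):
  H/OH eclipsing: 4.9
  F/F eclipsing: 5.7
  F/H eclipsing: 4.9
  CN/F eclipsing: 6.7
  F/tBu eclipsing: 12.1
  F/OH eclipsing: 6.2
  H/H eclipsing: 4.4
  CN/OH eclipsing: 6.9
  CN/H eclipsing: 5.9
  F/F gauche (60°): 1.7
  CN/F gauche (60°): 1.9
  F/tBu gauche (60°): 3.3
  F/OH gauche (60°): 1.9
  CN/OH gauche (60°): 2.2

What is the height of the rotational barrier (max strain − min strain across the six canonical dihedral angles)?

14.3 kJ/mol

F at 0° (eclipsed): H–F eclipsed, CN–OH eclipsed, H–H eclipsed; 4.9 + 6.9 + 4.4 = 16.2 kJ/mol.
F at 60° (staggered): CN–F gauche, CN–OH gauche; 1.9 + 2.2 = 4.1 kJ/mol.
F at 120° (eclipsed): H–H eclipsed, CN–F eclipsed, H–OH eclipsed; 4.4 + 6.7 + 4.9 = 16.0 kJ/mol.
F at 180° (staggered): CN–F gauche; 1.9 = 1.9 kJ/mol.
F at 240° (eclipsed): H–OH eclipsed, CN–H eclipsed, H–F eclipsed; 4.9 + 5.9 + 4.9 = 15.7 kJ/mol.
F at 300° (staggered): CN–OH gauche; 2.2 = 2.2 kJ/mol.
Max at 0° (16.2 kJ/mol), min at 180° (1.9 kJ/mol); barrier = 14.3 kJ/mol.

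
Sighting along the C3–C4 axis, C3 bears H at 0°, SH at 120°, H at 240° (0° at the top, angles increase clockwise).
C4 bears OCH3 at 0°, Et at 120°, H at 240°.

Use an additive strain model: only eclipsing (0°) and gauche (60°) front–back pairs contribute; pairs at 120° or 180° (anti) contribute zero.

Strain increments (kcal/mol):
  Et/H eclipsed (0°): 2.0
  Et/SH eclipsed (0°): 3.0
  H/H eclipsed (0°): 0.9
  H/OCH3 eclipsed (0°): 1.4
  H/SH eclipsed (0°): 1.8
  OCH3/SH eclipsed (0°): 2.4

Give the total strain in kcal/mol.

5.3 kcal/mol

This conformer (eclipsed): H(0°)/OCH3(0°) eclipsed 1.4; SH(120°)/Et(120°) eclipsed 3.0; H(240°)/H(240°) eclipsed 0.9 → 5.3 kcal/mol.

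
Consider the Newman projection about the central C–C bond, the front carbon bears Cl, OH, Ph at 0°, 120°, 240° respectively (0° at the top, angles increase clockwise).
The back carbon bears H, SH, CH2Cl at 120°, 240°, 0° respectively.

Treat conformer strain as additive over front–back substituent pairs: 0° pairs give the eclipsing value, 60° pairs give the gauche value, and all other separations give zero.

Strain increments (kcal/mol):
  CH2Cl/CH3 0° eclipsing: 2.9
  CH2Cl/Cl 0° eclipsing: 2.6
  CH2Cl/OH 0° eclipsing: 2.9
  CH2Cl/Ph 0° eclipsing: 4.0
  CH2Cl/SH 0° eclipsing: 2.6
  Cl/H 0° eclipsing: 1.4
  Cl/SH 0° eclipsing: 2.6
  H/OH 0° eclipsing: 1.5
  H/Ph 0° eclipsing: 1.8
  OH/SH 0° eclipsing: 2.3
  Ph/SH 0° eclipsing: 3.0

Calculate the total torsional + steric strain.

This conformer is eclipsed. Cl at 0° is eclipsed with CH2Cl at 0° (2.6); OH at 120° is eclipsed with H at 120° (1.5); Ph at 240° is eclipsed with SH at 240° (3.0). Total 7.1 kcal/mol.

7.1 kcal/mol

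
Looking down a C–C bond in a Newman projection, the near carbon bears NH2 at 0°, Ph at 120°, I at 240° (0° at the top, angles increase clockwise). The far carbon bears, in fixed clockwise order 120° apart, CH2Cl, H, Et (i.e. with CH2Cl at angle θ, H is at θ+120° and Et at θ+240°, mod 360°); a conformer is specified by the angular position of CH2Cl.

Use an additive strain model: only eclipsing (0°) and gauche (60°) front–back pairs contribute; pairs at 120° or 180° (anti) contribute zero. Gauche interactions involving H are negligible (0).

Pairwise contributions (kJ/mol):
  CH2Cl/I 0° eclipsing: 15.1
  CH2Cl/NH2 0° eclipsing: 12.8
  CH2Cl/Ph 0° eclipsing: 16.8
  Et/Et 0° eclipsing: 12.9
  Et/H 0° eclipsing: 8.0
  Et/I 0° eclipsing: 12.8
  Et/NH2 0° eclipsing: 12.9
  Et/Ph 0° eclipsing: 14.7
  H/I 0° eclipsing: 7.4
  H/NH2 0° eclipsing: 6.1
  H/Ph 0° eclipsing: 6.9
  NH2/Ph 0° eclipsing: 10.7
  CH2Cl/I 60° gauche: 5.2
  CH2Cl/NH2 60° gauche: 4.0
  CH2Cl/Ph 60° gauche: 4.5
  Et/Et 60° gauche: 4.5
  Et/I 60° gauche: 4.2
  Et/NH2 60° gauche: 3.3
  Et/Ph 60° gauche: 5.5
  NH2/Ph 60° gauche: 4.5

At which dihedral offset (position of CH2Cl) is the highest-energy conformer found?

120°

CH2Cl at 0° (eclipsed): NH2(0°)/CH2Cl(0°) eclipsed 12.8; Ph(120°)/H(120°) eclipsed 6.9; I(240°)/Et(240°) eclipsed 12.8 → 32.5 kJ/mol.
CH2Cl at 60° (staggered): NH2(0°)/CH2Cl(60°) gauche 4.0; NH2(0°)/Et(300°) gauche 3.3; Ph(120°)/CH2Cl(60°) gauche 4.5; I(240°)/Et(300°) gauche 4.2 → 16.0 kJ/mol.
CH2Cl at 120° (eclipsed): NH2(0°)/Et(0°) eclipsed 12.9; Ph(120°)/CH2Cl(120°) eclipsed 16.8; I(240°)/H(240°) eclipsed 7.4 → 37.1 kJ/mol.
CH2Cl at 180° (staggered): NH2(0°)/Et(60°) gauche 3.3; Ph(120°)/CH2Cl(180°) gauche 4.5; Ph(120°)/Et(60°) gauche 5.5; I(240°)/CH2Cl(180°) gauche 5.2 → 18.5 kJ/mol.
CH2Cl at 240° (eclipsed): NH2(0°)/H(0°) eclipsed 6.1; Ph(120°)/Et(120°) eclipsed 14.7; I(240°)/CH2Cl(240°) eclipsed 15.1 → 35.9 kJ/mol.
CH2Cl at 300° (staggered): NH2(0°)/CH2Cl(300°) gauche 4.0; Ph(120°)/Et(180°) gauche 5.5; I(240°)/CH2Cl(300°) gauche 5.2; I(240°)/Et(180°) gauche 4.2 → 18.9 kJ/mol.
The maximum (37.1 kJ/mol) occurs with CH2Cl at 120°.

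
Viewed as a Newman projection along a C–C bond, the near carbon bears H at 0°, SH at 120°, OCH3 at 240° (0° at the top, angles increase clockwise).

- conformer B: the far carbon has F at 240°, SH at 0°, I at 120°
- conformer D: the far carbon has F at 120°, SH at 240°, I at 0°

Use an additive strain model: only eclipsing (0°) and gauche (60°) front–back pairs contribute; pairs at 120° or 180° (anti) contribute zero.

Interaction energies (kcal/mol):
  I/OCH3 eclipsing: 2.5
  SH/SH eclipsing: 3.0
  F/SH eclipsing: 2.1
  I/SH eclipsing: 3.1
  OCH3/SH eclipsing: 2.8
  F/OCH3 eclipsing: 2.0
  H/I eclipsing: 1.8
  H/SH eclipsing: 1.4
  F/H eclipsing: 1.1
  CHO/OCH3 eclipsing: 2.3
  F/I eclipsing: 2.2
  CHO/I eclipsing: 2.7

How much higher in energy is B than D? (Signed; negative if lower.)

-0.2 kcal/mol

B (eclipsed): H(0°)/SH(0°) eclipsed 1.4; SH(120°)/I(120°) eclipsed 3.1; OCH3(240°)/F(240°) eclipsed 2.0 → 6.5 kcal/mol.
D (eclipsed): H(0°)/I(0°) eclipsed 1.8; SH(120°)/F(120°) eclipsed 2.1; OCH3(240°)/SH(240°) eclipsed 2.8 → 6.7 kcal/mol.
E(B) − E(D) = 6.5 − 6.7 = -0.2 kcal/mol.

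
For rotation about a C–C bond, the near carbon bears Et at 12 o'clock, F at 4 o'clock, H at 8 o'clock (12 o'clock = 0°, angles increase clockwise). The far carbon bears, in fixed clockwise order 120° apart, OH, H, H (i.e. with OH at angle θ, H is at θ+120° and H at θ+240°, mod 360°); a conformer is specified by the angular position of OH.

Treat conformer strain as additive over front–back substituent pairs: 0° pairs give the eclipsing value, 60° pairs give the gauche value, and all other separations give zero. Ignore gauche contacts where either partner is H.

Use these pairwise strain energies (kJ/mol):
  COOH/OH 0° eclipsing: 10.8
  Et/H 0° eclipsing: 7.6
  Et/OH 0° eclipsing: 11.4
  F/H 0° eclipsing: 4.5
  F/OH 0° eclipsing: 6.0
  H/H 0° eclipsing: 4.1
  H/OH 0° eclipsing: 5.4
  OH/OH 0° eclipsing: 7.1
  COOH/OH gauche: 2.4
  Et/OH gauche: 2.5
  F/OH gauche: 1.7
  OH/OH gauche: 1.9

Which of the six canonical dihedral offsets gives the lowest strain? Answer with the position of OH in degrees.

180°

OH at 0° is eclipsed. Et at 0° is eclipsed with OH at 0° (11.4); F at 120° is eclipsed with H at 120° (4.5); H at 240° is eclipsed with H at 240° (4.1). Total 20.0 kJ/mol.
OH at 60° is staggered. Et at 0° is gauche with OH at 60° (2.5); F at 120° is gauche with OH at 60° (1.7). Total 4.2 kJ/mol.
OH at 120° is eclipsed. Et at 0° is eclipsed with H at 0° (7.6); F at 120° is eclipsed with OH at 120° (6.0); H at 240° is eclipsed with H at 240° (4.1). Total 17.7 kJ/mol.
OH at 180° is staggered. F at 120° is gauche with OH at 180° (1.7). Total 1.7 kJ/mol.
OH at 240° is eclipsed. Et at 0° is eclipsed with H at 0° (7.6); F at 120° is eclipsed with H at 120° (4.5); H at 240° is eclipsed with OH at 240° (5.4). Total 17.5 kJ/mol.
OH at 300° is staggered. Et at 0° is gauche with OH at 300° (2.5). Total 2.5 kJ/mol.
The minimum (1.7 kJ/mol) occurs with OH at 180°.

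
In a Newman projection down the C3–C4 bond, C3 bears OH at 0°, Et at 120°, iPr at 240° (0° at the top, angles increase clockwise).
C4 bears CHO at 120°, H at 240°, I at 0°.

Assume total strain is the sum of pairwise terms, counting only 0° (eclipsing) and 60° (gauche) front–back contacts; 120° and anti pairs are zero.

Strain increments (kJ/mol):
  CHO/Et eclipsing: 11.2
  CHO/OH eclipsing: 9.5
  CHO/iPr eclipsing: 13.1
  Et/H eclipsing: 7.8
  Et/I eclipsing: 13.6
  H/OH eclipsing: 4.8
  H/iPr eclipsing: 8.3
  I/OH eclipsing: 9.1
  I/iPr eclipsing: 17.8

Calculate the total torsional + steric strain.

28.6 kJ/mol

This conformer (eclipsed): OH–I eclipsed, Et–CHO eclipsed, iPr–H eclipsed; 9.1 + 11.2 + 8.3 = 28.6 kJ/mol.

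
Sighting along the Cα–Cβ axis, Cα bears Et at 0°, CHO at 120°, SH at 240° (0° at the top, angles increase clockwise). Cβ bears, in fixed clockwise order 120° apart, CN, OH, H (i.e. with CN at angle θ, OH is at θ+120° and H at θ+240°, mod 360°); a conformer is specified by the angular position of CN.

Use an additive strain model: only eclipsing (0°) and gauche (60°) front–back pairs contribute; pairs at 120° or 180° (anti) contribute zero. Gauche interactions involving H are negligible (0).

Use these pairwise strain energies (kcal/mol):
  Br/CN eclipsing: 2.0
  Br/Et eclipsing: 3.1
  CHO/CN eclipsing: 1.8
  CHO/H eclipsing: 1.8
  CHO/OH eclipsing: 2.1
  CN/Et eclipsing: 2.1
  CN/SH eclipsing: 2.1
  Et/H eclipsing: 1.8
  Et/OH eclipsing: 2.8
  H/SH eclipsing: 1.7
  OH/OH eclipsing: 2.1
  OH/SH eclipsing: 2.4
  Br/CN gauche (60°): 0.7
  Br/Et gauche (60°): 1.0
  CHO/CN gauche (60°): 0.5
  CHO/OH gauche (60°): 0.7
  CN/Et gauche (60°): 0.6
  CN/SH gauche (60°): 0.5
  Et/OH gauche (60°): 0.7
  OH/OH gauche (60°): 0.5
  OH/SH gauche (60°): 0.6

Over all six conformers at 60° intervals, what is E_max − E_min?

CN at 0° (eclipsed): Et–CN eclipsed, CHO–OH eclipsed, SH–H eclipsed; 2.1 + 2.1 + 1.7 = 5.9 kcal/mol.
CN at 60° (staggered): Et–CN gauche, CHO–CN gauche, CHO–OH gauche, SH–OH gauche; 0.6 + 0.5 + 0.7 + 0.6 = 2.4 kcal/mol.
CN at 120° (eclipsed): Et–H eclipsed, CHO–CN eclipsed, SH–OH eclipsed; 1.8 + 1.8 + 2.4 = 6.0 kcal/mol.
CN at 180° (staggered): Et–OH gauche, CHO–CN gauche, SH–CN gauche, SH–OH gauche; 0.7 + 0.5 + 0.5 + 0.6 = 2.3 kcal/mol.
CN at 240° (eclipsed): Et–OH eclipsed, CHO–H eclipsed, SH–CN eclipsed; 2.8 + 1.8 + 2.1 = 6.7 kcal/mol.
CN at 300° (staggered): Et–CN gauche, Et–OH gauche, CHO–OH gauche, SH–CN gauche; 0.6 + 0.7 + 0.7 + 0.5 = 2.5 kcal/mol.
Max at 240° (6.7 kcal/mol), min at 180° (2.3 kcal/mol); barrier = 4.4 kcal/mol.

4.4 kcal/mol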